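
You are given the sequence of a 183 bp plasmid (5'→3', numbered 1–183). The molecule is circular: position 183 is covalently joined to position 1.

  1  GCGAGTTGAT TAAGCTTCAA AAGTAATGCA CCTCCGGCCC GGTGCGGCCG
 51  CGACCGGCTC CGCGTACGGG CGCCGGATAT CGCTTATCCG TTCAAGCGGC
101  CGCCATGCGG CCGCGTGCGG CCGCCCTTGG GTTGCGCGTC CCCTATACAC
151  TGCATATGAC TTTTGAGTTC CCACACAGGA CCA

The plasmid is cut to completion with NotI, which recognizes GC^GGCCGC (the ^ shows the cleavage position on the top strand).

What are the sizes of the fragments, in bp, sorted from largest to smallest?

110, 52, 11, 10 bp

NotI sites (GCGGCCGC) start at positions 44, 96, 107, 117.
NotI cuts after base 2 of each site, so after positions 45, 97, 108, 118.
Circular molecule, 4 cuts → 4 fragments:
  46–97 → 52 bp
  98–108 → 11 bp
  109–118 → 10 bp
  119–183 then 1–45 → 65 + 45 = 110 bp
Sorted largest to smallest: 110, 52, 11, 10 bp.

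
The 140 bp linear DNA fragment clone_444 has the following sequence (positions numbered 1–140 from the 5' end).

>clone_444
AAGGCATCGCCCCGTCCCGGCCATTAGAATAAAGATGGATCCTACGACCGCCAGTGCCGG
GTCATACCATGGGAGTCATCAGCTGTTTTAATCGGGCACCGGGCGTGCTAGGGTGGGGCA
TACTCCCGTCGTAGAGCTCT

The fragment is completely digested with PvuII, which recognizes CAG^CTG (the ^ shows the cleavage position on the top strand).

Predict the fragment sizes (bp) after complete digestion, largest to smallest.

82, 58 bp

The PvuII site (CAGCTG) starts at position 80.
PvuII cuts after base 3 of each site, so after position 82.
Linear molecule, 1 cut → 2 fragments:
  1–82 → 82 bp
  83–140 → 58 bp
Sorted largest to smallest: 82, 58 bp.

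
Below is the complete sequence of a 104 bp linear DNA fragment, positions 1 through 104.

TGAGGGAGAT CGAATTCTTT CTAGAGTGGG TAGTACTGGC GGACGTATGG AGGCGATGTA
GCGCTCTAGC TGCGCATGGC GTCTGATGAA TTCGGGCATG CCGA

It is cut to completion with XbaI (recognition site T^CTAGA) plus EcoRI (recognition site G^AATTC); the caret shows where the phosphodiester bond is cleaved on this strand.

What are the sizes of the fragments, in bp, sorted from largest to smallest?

The XbaI site (TCTAGA) starts at position 20.
XbaI cuts after the first base of each site, so after position 20.
EcoRI sites (GAATTC) start at positions 12, 88.
EcoRI cuts after the first base of each site, so after positions 12, 88.
Combined cut positions: 12, 20, 88.
Linear molecule, 3 cuts → 4 fragments:
  1–12 → 12 bp
  13–20 → 8 bp
  21–88 → 68 bp
  89–104 → 16 bp
Sorted largest to smallest: 68, 16, 12, 8 bp.

68, 16, 12, 8 bp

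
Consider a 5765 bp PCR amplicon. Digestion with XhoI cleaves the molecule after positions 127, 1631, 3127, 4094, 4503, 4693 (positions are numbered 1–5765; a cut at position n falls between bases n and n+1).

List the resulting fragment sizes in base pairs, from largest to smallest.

Linear molecule, 6 cuts → 7 fragments:
  127 − 0 = 127 bp
  1631 − 127 = 1504 bp
  3127 − 1631 = 1496 bp
  4094 − 3127 = 967 bp
  4503 − 4094 = 409 bp
  4693 − 4503 = 190 bp
  5765 − 4693 = 1072 bp
Sorted largest to smallest: 1504, 1496, 1072, 967, 409, 190, 127 bp.

1504, 1496, 1072, 967, 409, 190, 127 bp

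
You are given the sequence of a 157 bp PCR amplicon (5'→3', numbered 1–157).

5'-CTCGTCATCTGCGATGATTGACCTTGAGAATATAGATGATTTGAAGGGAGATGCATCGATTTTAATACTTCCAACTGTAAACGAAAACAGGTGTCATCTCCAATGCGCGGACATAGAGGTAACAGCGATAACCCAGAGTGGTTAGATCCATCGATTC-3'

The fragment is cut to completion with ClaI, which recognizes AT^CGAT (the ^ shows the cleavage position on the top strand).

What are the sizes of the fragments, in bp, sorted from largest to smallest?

ClaI sites (ATCGAT) start at positions 55, 150.
ClaI cuts after base 2 of each site, so after positions 56, 151.
Linear molecule, 2 cuts → 3 fragments:
  1–56 → 56 bp
  57–151 → 95 bp
  152–157 → 6 bp
Sorted largest to smallest: 95, 56, 6 bp.

95, 56, 6 bp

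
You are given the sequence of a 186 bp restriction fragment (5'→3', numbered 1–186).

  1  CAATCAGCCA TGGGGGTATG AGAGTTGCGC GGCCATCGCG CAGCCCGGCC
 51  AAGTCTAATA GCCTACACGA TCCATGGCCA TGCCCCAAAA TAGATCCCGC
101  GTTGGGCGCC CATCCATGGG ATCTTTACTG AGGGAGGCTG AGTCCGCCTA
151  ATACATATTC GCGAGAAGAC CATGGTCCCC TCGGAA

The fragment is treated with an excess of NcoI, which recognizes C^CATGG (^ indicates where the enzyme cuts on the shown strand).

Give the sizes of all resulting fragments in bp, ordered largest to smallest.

NcoI sites (CCATGG) start at positions 8, 72, 114, 170.
NcoI cuts after the first base of each site, so after positions 8, 72, 114, 170.
Linear molecule, 4 cuts → 5 fragments:
  1–8 → 8 bp
  9–72 → 64 bp
  73–114 → 42 bp
  115–170 → 56 bp
  171–186 → 16 bp
Sorted largest to smallest: 64, 56, 42, 16, 8 bp.

64, 56, 42, 16, 8 bp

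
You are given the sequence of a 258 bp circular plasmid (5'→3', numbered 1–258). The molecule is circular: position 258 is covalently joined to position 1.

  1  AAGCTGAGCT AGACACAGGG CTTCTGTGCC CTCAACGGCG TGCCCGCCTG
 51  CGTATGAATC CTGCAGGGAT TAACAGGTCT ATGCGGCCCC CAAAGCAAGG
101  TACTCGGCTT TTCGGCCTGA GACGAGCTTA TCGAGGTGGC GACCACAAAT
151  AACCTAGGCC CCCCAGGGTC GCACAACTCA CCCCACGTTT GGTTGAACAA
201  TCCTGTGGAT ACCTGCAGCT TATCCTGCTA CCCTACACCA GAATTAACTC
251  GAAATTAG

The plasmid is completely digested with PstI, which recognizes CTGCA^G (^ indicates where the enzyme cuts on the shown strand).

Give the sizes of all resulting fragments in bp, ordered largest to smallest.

PstI sites (CTGCAG) start at positions 61, 213.
PstI cuts after base 5 of each site (before the last base), so after positions 65, 217.
Circular molecule, 2 cuts → 2 fragments:
  66–217 → 152 bp
  218–258 then 1–65 → 41 + 65 = 106 bp
Sorted largest to smallest: 152, 106 bp.

152, 106 bp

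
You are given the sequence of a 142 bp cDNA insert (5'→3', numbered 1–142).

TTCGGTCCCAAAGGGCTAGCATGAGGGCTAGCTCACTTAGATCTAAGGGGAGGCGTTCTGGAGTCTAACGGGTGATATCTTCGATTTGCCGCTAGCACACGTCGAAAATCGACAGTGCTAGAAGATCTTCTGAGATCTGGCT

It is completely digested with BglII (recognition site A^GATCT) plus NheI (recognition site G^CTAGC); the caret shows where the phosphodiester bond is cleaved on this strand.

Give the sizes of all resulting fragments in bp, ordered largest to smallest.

52, 32, 15, 12, 12, 10, 9 bp

BglII sites (AGATCT) start at positions 39, 123, 133.
BglII cuts after the first base of each site, so after positions 39, 123, 133.
NheI sites (GCTAGC) start at positions 15, 27, 91.
NheI cuts after the first base of each site, so after positions 15, 27, 91.
Combined cut positions: 15, 27, 39, 91, 123, 133.
Linear molecule, 6 cuts → 7 fragments:
  1–15 → 15 bp
  16–27 → 12 bp
  28–39 → 12 bp
  40–91 → 52 bp
  92–123 → 32 bp
  124–133 → 10 bp
  134–142 → 9 bp
Sorted largest to smallest: 52, 32, 15, 12, 12, 10, 9 bp.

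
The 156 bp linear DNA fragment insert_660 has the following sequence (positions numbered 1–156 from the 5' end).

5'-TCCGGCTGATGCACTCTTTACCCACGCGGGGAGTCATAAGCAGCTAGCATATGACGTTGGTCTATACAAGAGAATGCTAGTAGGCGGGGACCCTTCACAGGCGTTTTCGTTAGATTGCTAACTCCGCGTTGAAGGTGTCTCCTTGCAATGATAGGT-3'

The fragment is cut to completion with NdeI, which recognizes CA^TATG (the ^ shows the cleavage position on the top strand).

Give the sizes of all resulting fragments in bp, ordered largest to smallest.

107, 49 bp

The NdeI site (CATATG) starts at position 48.
NdeI cuts after base 2 of each site, so after position 49.
Linear molecule, 1 cut → 2 fragments:
  1–49 → 49 bp
  50–156 → 107 bp
Sorted largest to smallest: 107, 49 bp.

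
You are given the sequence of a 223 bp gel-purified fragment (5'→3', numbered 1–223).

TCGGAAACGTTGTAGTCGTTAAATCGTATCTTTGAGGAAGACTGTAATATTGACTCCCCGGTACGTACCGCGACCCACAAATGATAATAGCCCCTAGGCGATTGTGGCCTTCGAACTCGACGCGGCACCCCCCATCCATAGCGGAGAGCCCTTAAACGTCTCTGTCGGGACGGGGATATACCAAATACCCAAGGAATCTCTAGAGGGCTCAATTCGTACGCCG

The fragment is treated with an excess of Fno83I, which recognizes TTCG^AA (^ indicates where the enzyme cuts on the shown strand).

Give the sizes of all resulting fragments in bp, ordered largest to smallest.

The Fno83I site (TTCGAA) starts at position 110.
Fno83I cuts after base 4 of each site, so after position 113.
Linear molecule, 1 cut → 2 fragments:
  1–113 → 113 bp
  114–223 → 110 bp
Sorted largest to smallest: 113, 110 bp.

113, 110 bp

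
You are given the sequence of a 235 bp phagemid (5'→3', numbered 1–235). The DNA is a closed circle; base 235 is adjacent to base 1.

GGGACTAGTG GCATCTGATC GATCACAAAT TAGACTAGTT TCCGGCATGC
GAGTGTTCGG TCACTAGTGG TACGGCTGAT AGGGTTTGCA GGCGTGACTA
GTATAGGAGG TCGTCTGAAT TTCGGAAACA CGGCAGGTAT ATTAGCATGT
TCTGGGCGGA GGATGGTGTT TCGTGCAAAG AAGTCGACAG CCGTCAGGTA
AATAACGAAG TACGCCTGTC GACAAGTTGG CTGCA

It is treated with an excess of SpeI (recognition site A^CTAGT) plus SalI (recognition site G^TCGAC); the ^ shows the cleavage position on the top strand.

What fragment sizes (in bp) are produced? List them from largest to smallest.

SpeI sites (ACTAGT) start at positions 4, 34, 63, 97.
SpeI cuts after the first base of each site, so after positions 4, 34, 63, 97.
SalI sites (GTCGAC) start at positions 183, 218.
SalI cuts after the first base of each site, so after positions 183, 218.
Combined cut positions: 4, 34, 63, 97, 183, 218.
Circular molecule, 6 cuts → 6 fragments:
  5–34 → 30 bp
  35–63 → 29 bp
  64–97 → 34 bp
  98–183 → 86 bp
  184–218 → 35 bp
  219–235 then 1–4 → 17 + 4 = 21 bp
Sorted largest to smallest: 86, 35, 34, 30, 29, 21 bp.

86, 35, 34, 30, 29, 21 bp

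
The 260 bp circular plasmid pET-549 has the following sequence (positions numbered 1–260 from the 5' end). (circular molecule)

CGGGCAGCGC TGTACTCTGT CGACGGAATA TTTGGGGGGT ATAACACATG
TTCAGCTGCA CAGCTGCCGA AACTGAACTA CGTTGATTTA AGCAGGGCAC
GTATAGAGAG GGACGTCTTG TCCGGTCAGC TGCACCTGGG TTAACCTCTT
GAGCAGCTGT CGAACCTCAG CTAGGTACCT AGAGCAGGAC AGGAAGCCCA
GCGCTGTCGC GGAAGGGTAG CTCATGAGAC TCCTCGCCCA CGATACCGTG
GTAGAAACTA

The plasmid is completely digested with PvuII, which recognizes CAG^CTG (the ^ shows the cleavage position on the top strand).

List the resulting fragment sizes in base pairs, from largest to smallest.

159, 66, 27, 8 bp

PvuII sites (CAGCTG) start at positions 53, 61, 127, 154.
PvuII cuts after base 3 of each site, so after positions 55, 63, 129, 156.
Circular molecule, 4 cuts → 4 fragments:
  56–63 → 8 bp
  64–129 → 66 bp
  130–156 → 27 bp
  157–260 then 1–55 → 104 + 55 = 159 bp
Sorted largest to smallest: 159, 66, 27, 8 bp.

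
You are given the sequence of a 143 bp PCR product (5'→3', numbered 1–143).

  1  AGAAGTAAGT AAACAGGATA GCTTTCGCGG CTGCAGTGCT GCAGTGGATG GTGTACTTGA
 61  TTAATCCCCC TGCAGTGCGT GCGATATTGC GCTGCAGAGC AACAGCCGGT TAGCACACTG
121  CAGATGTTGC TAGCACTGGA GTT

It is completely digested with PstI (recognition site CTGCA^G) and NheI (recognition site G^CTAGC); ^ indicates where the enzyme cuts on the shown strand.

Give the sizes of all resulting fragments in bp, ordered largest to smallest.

35, 31, 26, 22, 14, 8, 7 bp

PstI sites (CTGCAG) start at positions 31, 39, 70, 92, 118.
PstI cuts after base 5 of each site (before the last base), so after positions 35, 43, 74, 96, 122.
The NheI site (GCTAGC) starts at position 129.
NheI cuts after the first base of each site, so after position 129.
Combined cut positions: 35, 43, 74, 96, 122, 129.
Linear molecule, 6 cuts → 7 fragments:
  1–35 → 35 bp
  36–43 → 8 bp
  44–74 → 31 bp
  75–96 → 22 bp
  97–122 → 26 bp
  123–129 → 7 bp
  130–143 → 14 bp
Sorted largest to smallest: 35, 31, 26, 22, 14, 8, 7 bp.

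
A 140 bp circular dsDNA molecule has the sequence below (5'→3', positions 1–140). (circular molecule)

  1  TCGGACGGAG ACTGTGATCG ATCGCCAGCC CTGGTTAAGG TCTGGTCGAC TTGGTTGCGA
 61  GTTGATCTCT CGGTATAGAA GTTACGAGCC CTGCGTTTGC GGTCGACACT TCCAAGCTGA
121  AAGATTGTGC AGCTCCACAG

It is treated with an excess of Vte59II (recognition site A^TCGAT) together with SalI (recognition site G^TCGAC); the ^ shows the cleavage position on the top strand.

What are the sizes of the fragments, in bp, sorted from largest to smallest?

The Vte59II site (ATCGAT) starts at position 17.
Vte59II cuts after the first base of each site, so after position 17.
SalI sites (GTCGAC) start at positions 45, 102.
SalI cuts after the first base of each site, so after positions 45, 102.
Combined cut positions: 17, 45, 102.
Circular molecule, 3 cuts → 3 fragments:
  18–45 → 28 bp
  46–102 → 57 bp
  103–140 then 1–17 → 38 + 17 = 55 bp
Sorted largest to smallest: 57, 55, 28 bp.

57, 55, 28 bp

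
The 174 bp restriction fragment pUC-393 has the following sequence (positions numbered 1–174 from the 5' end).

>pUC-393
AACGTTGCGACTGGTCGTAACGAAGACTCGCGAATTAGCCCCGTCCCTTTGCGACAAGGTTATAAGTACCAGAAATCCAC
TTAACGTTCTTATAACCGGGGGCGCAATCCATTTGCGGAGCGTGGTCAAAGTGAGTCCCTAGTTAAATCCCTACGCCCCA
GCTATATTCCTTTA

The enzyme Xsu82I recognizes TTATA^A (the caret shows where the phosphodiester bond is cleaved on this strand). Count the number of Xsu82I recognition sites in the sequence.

TTATAA occurs starting at positions 60, 90.
Xsu82I cuts at 2 sites.

2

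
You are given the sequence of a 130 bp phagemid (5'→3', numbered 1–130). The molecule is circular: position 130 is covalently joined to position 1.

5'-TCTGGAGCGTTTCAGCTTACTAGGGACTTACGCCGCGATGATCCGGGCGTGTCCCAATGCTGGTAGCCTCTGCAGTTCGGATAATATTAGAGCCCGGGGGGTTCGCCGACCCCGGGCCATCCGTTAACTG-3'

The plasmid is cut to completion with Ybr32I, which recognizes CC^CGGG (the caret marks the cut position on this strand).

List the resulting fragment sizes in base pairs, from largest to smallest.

112, 18 bp

Ybr32I sites (CCCGGG) start at positions 93, 111.
Ybr32I cuts after base 2 of each site, so after positions 94, 112.
Circular molecule, 2 cuts → 2 fragments:
  95–112 → 18 bp
  113–130 then 1–94 → 18 + 94 = 112 bp
Sorted largest to smallest: 112, 18 bp.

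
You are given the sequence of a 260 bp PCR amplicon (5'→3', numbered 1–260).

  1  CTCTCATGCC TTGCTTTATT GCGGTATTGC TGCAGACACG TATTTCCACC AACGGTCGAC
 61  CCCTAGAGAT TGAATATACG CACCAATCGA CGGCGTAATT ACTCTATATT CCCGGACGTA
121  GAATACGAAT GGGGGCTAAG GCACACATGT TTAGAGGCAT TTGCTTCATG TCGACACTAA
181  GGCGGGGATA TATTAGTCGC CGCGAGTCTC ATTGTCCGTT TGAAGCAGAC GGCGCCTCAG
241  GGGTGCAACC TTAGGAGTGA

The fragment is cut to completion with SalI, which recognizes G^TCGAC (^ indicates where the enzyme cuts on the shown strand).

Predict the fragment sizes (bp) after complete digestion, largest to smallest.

SalI sites (GTCGAC) start at positions 55, 170.
SalI cuts after the first base of each site, so after positions 55, 170.
Linear molecule, 2 cuts → 3 fragments:
  1–55 → 55 bp
  56–170 → 115 bp
  171–260 → 90 bp
Sorted largest to smallest: 115, 90, 55 bp.

115, 90, 55 bp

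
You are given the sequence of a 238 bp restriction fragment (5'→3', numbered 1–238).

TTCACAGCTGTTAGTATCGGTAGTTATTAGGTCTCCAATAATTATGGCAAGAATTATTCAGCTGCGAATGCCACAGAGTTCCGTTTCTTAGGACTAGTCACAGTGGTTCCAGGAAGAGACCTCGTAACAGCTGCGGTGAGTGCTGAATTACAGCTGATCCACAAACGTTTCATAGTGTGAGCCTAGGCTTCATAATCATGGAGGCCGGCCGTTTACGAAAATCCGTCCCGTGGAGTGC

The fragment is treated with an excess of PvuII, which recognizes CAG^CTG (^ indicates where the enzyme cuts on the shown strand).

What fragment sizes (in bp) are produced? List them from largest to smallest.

PvuII sites (CAGCTG) start at positions 5, 59, 128, 151.
PvuII cuts after base 3 of each site, so after positions 7, 61, 130, 153.
Linear molecule, 4 cuts → 5 fragments:
  1–7 → 7 bp
  8–61 → 54 bp
  62–130 → 69 bp
  131–153 → 23 bp
  154–238 → 85 bp
Sorted largest to smallest: 85, 69, 54, 23, 7 bp.

85, 69, 54, 23, 7 bp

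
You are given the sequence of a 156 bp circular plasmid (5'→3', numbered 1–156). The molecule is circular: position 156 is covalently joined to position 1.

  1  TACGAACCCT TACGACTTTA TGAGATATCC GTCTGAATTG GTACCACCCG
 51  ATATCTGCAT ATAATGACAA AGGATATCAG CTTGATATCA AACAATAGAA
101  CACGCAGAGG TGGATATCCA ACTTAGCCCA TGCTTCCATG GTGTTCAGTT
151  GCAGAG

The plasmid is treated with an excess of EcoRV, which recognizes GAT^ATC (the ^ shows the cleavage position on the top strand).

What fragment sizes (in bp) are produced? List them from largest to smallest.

67, 29, 26, 23, 11 bp

EcoRV sites (GATATC) start at positions 24, 50, 73, 84, 113.
EcoRV cuts after base 3 of each site, so after positions 26, 52, 75, 86, 115.
Circular molecule, 5 cuts → 5 fragments:
  27–52 → 26 bp
  53–75 → 23 bp
  76–86 → 11 bp
  87–115 → 29 bp
  116–156 then 1–26 → 41 + 26 = 67 bp
Sorted largest to smallest: 67, 29, 26, 23, 11 bp.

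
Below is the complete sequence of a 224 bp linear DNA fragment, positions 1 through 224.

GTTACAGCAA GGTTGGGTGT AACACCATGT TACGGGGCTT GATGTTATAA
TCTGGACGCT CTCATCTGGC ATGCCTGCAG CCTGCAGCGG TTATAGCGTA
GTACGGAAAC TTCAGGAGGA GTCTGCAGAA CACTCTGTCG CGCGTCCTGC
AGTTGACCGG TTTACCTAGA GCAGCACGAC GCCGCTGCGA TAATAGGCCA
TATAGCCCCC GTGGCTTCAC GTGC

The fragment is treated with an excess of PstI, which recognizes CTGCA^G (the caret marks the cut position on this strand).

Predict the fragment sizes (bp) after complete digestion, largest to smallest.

79, 73, 41, 24, 7 bp

PstI sites (CTGCAG) start at positions 75, 82, 123, 147.
PstI cuts after base 5 of each site (before the last base), so after positions 79, 86, 127, 151.
Linear molecule, 4 cuts → 5 fragments:
  1–79 → 79 bp
  80–86 → 7 bp
  87–127 → 41 bp
  128–151 → 24 bp
  152–224 → 73 bp
Sorted largest to smallest: 79, 73, 41, 24, 7 bp.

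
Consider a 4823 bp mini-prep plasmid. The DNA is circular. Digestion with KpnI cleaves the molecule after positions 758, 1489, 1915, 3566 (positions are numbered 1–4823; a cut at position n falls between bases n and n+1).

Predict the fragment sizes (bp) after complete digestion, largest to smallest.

2015, 1651, 731, 426 bp

Circular molecule, 4 cuts → 4 fragments:
  1489 − 758 = 731 bp
  1915 − 1489 = 426 bp
  3566 − 1915 = 1651 bp
  wrap: 4823 − 3566 + 758 = 2015 bp
Sorted largest to smallest: 2015, 1651, 731, 426 bp.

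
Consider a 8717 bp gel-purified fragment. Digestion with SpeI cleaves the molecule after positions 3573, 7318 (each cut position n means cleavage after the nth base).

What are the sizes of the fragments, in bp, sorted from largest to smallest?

3745, 3573, 1399 bp

Linear molecule, 2 cuts → 3 fragments:
  3573 − 0 = 3573 bp
  7318 − 3573 = 3745 bp
  8717 − 7318 = 1399 bp
Sorted largest to smallest: 3745, 3573, 1399 bp.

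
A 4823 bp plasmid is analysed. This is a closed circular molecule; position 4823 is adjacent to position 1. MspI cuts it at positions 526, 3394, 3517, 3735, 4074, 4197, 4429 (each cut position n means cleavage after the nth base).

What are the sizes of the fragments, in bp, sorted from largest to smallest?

Circular molecule, 7 cuts → 7 fragments:
  3394 − 526 = 2868 bp
  3517 − 3394 = 123 bp
  3735 − 3517 = 218 bp
  4074 − 3735 = 339 bp
  4197 − 4074 = 123 bp
  4429 − 4197 = 232 bp
  wrap: 4823 − 4429 + 526 = 920 bp
Sorted largest to smallest: 2868, 920, 339, 232, 218, 123, 123 bp.

2868, 920, 339, 232, 218, 123, 123 bp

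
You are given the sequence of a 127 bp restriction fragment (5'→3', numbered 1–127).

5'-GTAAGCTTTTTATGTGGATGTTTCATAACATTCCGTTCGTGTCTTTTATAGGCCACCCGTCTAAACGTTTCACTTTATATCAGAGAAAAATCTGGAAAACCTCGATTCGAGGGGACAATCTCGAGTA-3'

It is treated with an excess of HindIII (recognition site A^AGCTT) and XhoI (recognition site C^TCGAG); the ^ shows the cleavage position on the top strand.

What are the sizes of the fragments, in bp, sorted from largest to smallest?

The HindIII site (AAGCTT) starts at position 3.
HindIII cuts after the first base of each site, so after position 3.
The XhoI site (CTCGAG) starts at position 120.
XhoI cuts after the first base of each site, so after position 120.
Combined cut positions: 3, 120.
Linear molecule, 2 cuts → 3 fragments:
  1–3 → 3 bp
  4–120 → 117 bp
  121–127 → 7 bp
Sorted largest to smallest: 117, 7, 3 bp.

117, 7, 3 bp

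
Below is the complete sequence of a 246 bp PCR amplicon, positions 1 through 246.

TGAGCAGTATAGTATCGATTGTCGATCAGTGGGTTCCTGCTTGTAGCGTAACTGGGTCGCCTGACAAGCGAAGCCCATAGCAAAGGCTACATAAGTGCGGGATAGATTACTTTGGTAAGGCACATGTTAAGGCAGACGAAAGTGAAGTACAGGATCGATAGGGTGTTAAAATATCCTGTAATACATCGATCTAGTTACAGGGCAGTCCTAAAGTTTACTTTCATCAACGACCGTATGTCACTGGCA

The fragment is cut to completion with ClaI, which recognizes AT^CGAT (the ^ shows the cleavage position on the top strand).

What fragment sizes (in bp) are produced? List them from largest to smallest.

140, 60, 31, 15 bp

ClaI sites (ATCGAT) start at positions 14, 154, 185.
ClaI cuts after base 2 of each site, so after positions 15, 155, 186.
Linear molecule, 3 cuts → 4 fragments:
  1–15 → 15 bp
  16–155 → 140 bp
  156–186 → 31 bp
  187–246 → 60 bp
Sorted largest to smallest: 140, 60, 31, 15 bp.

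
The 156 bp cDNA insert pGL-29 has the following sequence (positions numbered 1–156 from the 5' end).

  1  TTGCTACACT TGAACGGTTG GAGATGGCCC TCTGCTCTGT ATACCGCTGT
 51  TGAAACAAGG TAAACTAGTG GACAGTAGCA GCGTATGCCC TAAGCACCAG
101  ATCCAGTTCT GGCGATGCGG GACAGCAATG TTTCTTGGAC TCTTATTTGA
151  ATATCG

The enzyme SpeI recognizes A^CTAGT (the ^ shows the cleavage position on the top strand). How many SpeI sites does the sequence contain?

ACTAGT occurs starting at position 64.
SpeI cuts at 1 site.

1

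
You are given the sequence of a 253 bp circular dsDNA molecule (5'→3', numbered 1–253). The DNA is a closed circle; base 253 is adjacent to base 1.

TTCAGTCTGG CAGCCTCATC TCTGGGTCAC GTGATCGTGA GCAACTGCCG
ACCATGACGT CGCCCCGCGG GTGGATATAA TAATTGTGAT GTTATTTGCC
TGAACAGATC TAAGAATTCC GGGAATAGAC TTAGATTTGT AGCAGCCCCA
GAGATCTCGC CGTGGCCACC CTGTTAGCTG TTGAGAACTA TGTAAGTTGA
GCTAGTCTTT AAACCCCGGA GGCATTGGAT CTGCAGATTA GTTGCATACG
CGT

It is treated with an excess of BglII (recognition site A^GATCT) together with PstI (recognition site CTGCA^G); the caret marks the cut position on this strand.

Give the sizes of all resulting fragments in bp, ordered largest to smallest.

BglII sites (AGATCT) start at positions 106, 152.
BglII cuts after the first base of each site, so after positions 106, 152.
The PstI site (CTGCAG) starts at position 231.
PstI cuts after base 5 of each site (before the last base), so after position 235.
Combined cut positions: 106, 152, 235.
Circular molecule, 3 cuts → 3 fragments:
  107–152 → 46 bp
  153–235 → 83 bp
  236–253 then 1–106 → 18 + 106 = 124 bp
Sorted largest to smallest: 124, 83, 46 bp.

124, 83, 46 bp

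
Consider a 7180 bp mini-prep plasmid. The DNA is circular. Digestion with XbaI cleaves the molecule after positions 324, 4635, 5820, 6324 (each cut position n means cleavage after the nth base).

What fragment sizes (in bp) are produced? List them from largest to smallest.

Circular molecule, 4 cuts → 4 fragments:
  4635 − 324 = 4311 bp
  5820 − 4635 = 1185 bp
  6324 − 5820 = 504 bp
  wrap: 7180 − 6324 + 324 = 1180 bp
Sorted largest to smallest: 4311, 1185, 1180, 504 bp.

4311, 1185, 1180, 504 bp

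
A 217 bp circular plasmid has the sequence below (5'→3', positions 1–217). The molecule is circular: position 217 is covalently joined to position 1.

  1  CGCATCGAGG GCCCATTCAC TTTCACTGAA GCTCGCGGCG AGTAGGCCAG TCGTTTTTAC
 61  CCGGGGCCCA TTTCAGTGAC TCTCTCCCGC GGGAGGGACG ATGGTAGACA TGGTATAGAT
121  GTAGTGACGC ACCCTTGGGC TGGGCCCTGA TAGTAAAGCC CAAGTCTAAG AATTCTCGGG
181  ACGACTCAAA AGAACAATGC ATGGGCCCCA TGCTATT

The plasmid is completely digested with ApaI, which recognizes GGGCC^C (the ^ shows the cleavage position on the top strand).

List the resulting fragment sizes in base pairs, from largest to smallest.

78, 61, 55, 23 bp

ApaI sites (GGGCCC) start at positions 9, 64, 142, 203.
ApaI cuts after base 5 of each site (before the last base), so after positions 13, 68, 146, 207.
Circular molecule, 4 cuts → 4 fragments:
  14–68 → 55 bp
  69–146 → 78 bp
  147–207 → 61 bp
  208–217 then 1–13 → 10 + 13 = 23 bp
Sorted largest to smallest: 78, 61, 55, 23 bp.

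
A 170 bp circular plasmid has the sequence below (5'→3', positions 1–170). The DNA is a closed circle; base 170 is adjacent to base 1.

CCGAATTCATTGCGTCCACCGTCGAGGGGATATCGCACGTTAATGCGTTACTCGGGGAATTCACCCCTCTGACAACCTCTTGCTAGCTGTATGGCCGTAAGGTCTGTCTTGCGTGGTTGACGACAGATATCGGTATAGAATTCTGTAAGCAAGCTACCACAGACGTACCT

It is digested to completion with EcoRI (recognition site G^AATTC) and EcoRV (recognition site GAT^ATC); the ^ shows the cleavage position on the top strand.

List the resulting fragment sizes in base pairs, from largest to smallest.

EcoRI sites (GAATTC) start at positions 3, 57, 138.
EcoRI cuts after the first base of each site, so after positions 3, 57, 138.
EcoRV sites (GATATC) start at positions 29, 126.
EcoRV cuts after base 3 of each site, so after positions 31, 128.
Combined cut positions: 3, 31, 57, 128, 138.
Circular molecule, 5 cuts → 5 fragments:
  4–31 → 28 bp
  32–57 → 26 bp
  58–128 → 71 bp
  129–138 → 10 bp
  139–170 then 1–3 → 32 + 3 = 35 bp
Sorted largest to smallest: 71, 35, 28, 26, 10 bp.

71, 35, 28, 26, 10 bp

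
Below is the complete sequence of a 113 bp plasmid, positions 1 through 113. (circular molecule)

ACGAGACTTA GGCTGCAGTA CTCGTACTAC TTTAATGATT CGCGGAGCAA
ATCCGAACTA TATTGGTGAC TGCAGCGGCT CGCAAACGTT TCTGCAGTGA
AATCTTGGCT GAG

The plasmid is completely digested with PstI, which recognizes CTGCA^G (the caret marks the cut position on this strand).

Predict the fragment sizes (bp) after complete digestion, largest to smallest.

57, 34, 22 bp

PstI sites (CTGCAG) start at positions 13, 70, 92.
PstI cuts after base 5 of each site (before the last base), so after positions 17, 74, 96.
Circular molecule, 3 cuts → 3 fragments:
  18–74 → 57 bp
  75–96 → 22 bp
  97–113 then 1–17 → 17 + 17 = 34 bp
Sorted largest to smallest: 57, 34, 22 bp.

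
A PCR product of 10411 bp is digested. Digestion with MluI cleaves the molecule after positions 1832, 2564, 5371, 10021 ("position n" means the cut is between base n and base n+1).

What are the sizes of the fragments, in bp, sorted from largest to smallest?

4650, 2807, 1832, 732, 390 bp

Linear molecule, 4 cuts → 5 fragments:
  1832 − 0 = 1832 bp
  2564 − 1832 = 732 bp
  5371 − 2564 = 2807 bp
  10021 − 5371 = 4650 bp
  10411 − 10021 = 390 bp
Sorted largest to smallest: 4650, 2807, 1832, 732, 390 bp.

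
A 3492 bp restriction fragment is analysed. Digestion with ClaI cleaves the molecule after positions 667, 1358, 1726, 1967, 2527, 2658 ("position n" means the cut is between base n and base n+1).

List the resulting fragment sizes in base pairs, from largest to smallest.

Linear molecule, 6 cuts → 7 fragments:
  667 − 0 = 667 bp
  1358 − 667 = 691 bp
  1726 − 1358 = 368 bp
  1967 − 1726 = 241 bp
  2527 − 1967 = 560 bp
  2658 − 2527 = 131 bp
  3492 − 2658 = 834 bp
Sorted largest to smallest: 834, 691, 667, 560, 368, 241, 131 bp.

834, 691, 667, 560, 368, 241, 131 bp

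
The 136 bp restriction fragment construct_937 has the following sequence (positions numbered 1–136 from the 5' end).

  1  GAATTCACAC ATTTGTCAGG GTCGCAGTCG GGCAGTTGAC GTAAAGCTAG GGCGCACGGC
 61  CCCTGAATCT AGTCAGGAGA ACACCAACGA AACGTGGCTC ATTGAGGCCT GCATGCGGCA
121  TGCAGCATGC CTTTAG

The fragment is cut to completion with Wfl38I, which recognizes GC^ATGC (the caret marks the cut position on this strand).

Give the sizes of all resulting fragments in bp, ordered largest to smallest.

112, 10, 7, 7 bp

Wfl38I sites (GCATGC) start at positions 111, 118, 125.
Wfl38I cuts after base 2 of each site, so after positions 112, 119, 126.
Linear molecule, 3 cuts → 4 fragments:
  1–112 → 112 bp
  113–119 → 7 bp
  120–126 → 7 bp
  127–136 → 10 bp
Sorted largest to smallest: 112, 10, 7, 7 bp.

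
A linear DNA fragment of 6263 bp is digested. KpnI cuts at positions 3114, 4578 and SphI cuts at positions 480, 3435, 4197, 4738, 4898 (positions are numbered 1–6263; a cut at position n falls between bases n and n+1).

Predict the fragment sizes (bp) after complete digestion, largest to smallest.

2634, 1365, 762, 480, 381, 321, 160, 160 bp

Combined cut positions (sorted): 480, 3114, 3435, 4197, 4578, 4738, 4898.
Linear molecule, 7 cuts → 8 fragments:
  480 − 0 = 480 bp
  3114 − 480 = 2634 bp
  3435 − 3114 = 321 bp
  4197 − 3435 = 762 bp
  4578 − 4197 = 381 bp
  4738 − 4578 = 160 bp
  4898 − 4738 = 160 bp
  6263 − 4898 = 1365 bp
Sorted largest to smallest: 2634, 1365, 762, 480, 381, 321, 160, 160 bp.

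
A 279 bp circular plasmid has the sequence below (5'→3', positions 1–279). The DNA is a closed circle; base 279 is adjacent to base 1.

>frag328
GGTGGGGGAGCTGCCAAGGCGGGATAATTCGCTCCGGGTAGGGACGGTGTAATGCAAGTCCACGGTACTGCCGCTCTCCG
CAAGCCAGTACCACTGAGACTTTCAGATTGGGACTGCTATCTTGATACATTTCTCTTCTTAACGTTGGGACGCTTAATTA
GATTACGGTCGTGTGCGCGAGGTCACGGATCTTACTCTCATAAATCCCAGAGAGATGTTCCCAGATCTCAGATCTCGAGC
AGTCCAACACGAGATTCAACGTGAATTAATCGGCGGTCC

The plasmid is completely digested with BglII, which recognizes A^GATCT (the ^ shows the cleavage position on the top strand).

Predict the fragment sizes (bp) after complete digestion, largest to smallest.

BglII sites (AGATCT) start at positions 223, 230.
BglII cuts after the first base of each site, so after positions 223, 230.
Circular molecule, 2 cuts → 2 fragments:
  224–230 → 7 bp
  231–279 then 1–223 → 49 + 223 = 272 bp
Sorted largest to smallest: 272, 7 bp.

272, 7 bp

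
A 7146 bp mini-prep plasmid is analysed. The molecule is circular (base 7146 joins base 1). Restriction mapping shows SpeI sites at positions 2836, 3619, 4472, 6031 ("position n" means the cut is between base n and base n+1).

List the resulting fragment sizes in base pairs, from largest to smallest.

3951, 1559, 853, 783 bp

Circular molecule, 4 cuts → 4 fragments:
  3619 − 2836 = 783 bp
  4472 − 3619 = 853 bp
  6031 − 4472 = 1559 bp
  wrap: 7146 − 6031 + 2836 = 3951 bp
Sorted largest to smallest: 3951, 1559, 853, 783 bp.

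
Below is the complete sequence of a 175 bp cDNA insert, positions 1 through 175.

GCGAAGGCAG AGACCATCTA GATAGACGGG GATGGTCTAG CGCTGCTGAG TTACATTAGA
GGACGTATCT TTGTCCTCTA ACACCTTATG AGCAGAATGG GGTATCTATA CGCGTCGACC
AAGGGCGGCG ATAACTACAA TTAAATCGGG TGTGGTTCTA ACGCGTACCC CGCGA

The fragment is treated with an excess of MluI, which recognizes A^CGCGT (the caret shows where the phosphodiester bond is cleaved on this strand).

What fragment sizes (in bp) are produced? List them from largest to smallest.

MluI sites (ACGCGT) start at positions 110, 161.
MluI cuts after the first base of each site, so after positions 110, 161.
Linear molecule, 2 cuts → 3 fragments:
  1–110 → 110 bp
  111–161 → 51 bp
  162–175 → 14 bp
Sorted largest to smallest: 110, 51, 14 bp.

110, 51, 14 bp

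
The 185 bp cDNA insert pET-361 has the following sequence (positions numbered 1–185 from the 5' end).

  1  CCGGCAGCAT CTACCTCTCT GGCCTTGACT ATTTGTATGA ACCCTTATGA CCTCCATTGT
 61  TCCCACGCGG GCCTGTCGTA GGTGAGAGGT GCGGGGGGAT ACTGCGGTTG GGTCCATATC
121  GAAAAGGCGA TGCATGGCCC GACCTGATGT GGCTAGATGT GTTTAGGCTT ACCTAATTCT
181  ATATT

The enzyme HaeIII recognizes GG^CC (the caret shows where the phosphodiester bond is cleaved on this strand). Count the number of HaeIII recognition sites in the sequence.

GGCC occurs starting at positions 21, 70, 136.
HaeIII cuts at 3 sites.

3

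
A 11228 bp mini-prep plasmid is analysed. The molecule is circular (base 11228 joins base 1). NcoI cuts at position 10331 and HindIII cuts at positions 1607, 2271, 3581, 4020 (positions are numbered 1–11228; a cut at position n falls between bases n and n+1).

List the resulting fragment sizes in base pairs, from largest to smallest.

6311, 2504, 1310, 664, 439 bp

Combined cut positions (sorted): 1607, 2271, 3581, 4020, 10331.
Circular molecule, 5 cuts → 5 fragments:
  2271 − 1607 = 664 bp
  3581 − 2271 = 1310 bp
  4020 − 3581 = 439 bp
  10331 − 4020 = 6311 bp
  wrap: 11228 − 10331 + 1607 = 2504 bp
Sorted largest to smallest: 6311, 2504, 1310, 664, 439 bp.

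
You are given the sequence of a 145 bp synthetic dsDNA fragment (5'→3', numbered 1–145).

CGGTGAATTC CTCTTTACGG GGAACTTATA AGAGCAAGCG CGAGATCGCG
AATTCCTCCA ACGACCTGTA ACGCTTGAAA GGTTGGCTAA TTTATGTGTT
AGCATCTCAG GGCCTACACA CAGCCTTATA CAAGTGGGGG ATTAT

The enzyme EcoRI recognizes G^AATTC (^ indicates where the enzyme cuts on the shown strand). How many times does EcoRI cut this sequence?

GAATTC occurs starting at positions 5, 50.
EcoRI cuts at 2 sites.

2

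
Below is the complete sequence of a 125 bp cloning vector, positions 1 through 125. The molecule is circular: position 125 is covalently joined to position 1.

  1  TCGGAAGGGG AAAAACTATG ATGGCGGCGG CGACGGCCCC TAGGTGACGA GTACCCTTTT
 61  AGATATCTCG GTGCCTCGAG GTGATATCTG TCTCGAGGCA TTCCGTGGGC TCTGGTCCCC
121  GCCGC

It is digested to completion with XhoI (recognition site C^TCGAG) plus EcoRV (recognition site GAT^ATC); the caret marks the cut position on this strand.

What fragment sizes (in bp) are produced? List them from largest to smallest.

97, 11, 10, 7 bp

XhoI sites (CTCGAG) start at positions 75, 92.
XhoI cuts after the first base of each site, so after positions 75, 92.
EcoRV sites (GATATC) start at positions 62, 83.
EcoRV cuts after base 3 of each site, so after positions 64, 85.
Combined cut positions: 64, 75, 85, 92.
Circular molecule, 4 cuts → 4 fragments:
  65–75 → 11 bp
  76–85 → 10 bp
  86–92 → 7 bp
  93–125 then 1–64 → 33 + 64 = 97 bp
Sorted largest to smallest: 97, 11, 10, 7 bp.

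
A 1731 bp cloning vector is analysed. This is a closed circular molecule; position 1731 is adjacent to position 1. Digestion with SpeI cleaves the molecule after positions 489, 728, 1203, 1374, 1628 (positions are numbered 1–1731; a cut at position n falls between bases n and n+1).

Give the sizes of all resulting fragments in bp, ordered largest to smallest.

Circular molecule, 5 cuts → 5 fragments:
  728 − 489 = 239 bp
  1203 − 728 = 475 bp
  1374 − 1203 = 171 bp
  1628 − 1374 = 254 bp
  wrap: 1731 − 1628 + 489 = 592 bp
Sorted largest to smallest: 592, 475, 254, 239, 171 bp.

592, 475, 254, 239, 171 bp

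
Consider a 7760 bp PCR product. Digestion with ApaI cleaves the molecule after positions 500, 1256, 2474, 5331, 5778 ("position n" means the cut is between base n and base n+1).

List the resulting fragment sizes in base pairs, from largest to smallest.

2857, 1982, 1218, 756, 500, 447 bp

Linear molecule, 5 cuts → 6 fragments:
  500 − 0 = 500 bp
  1256 − 500 = 756 bp
  2474 − 1256 = 1218 bp
  5331 − 2474 = 2857 bp
  5778 − 5331 = 447 bp
  7760 − 5778 = 1982 bp
Sorted largest to smallest: 2857, 1982, 1218, 756, 500, 447 bp.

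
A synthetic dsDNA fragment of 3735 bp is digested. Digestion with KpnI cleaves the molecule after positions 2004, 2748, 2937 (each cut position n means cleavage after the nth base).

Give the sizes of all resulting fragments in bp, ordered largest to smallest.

Linear molecule, 3 cuts → 4 fragments:
  2004 − 0 = 2004 bp
  2748 − 2004 = 744 bp
  2937 − 2748 = 189 bp
  3735 − 2937 = 798 bp
Sorted largest to smallest: 2004, 798, 744, 189 bp.

2004, 798, 744, 189 bp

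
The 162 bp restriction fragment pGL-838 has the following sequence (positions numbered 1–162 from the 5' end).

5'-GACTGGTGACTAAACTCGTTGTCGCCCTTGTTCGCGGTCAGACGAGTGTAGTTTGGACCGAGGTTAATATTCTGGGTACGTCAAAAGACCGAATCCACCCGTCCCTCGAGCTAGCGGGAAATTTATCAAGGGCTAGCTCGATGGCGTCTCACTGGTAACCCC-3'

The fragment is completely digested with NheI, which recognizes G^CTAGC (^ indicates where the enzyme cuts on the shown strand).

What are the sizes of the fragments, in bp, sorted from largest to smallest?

NheI sites (GCTAGC) start at positions 110, 132.
NheI cuts after the first base of each site, so after positions 110, 132.
Linear molecule, 2 cuts → 3 fragments:
  1–110 → 110 bp
  111–132 → 22 bp
  133–162 → 30 bp
Sorted largest to smallest: 110, 30, 22 bp.

110, 30, 22 bp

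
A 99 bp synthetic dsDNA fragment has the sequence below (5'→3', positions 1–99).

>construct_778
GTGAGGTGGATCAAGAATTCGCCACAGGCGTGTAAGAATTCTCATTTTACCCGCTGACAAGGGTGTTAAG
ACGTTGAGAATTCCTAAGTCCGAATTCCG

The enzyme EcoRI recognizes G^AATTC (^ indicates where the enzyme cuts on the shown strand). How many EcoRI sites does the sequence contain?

4

GAATTC occurs starting at positions 15, 36, 78, 92.
EcoRI cuts at 4 sites.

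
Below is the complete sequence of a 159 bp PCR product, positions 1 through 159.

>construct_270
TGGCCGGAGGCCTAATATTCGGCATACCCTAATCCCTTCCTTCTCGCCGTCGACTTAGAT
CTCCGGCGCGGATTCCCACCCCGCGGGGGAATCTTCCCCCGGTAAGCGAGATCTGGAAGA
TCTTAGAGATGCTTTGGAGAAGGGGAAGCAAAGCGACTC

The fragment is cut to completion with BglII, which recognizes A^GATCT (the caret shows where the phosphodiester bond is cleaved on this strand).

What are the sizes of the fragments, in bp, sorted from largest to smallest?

BglII sites (AGATCT) start at positions 57, 109, 118.
BglII cuts after the first base of each site, so after positions 57, 109, 118.
Linear molecule, 3 cuts → 4 fragments:
  1–57 → 57 bp
  58–109 → 52 bp
  110–118 → 9 bp
  119–159 → 41 bp
Sorted largest to smallest: 57, 52, 41, 9 bp.

57, 52, 41, 9 bp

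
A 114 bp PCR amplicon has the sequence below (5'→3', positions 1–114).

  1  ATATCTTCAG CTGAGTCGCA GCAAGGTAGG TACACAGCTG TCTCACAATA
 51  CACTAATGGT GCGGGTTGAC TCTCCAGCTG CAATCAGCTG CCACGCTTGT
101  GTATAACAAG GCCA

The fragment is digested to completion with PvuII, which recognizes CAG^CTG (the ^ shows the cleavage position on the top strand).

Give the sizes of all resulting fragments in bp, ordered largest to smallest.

40, 27, 27, 10, 10 bp

PvuII sites (CAGCTG) start at positions 8, 35, 75, 85.
PvuII cuts after base 3 of each site, so after positions 10, 37, 77, 87.
Linear molecule, 4 cuts → 5 fragments:
  1–10 → 10 bp
  11–37 → 27 bp
  38–77 → 40 bp
  78–87 → 10 bp
  88–114 → 27 bp
Sorted largest to smallest: 40, 27, 27, 10, 10 bp.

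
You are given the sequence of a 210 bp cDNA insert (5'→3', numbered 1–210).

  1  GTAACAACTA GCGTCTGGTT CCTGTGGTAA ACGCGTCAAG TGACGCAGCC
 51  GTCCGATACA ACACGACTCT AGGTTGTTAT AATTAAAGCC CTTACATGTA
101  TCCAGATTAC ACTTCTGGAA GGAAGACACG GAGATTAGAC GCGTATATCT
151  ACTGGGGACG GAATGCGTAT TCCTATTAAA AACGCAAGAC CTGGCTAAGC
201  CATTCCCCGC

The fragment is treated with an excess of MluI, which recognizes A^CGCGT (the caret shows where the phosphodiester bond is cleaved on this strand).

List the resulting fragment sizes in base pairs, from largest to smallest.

MluI sites (ACGCGT) start at positions 31, 139.
MluI cuts after the first base of each site, so after positions 31, 139.
Linear molecule, 2 cuts → 3 fragments:
  1–31 → 31 bp
  32–139 → 108 bp
  140–210 → 71 bp
Sorted largest to smallest: 108, 71, 31 bp.

108, 71, 31 bp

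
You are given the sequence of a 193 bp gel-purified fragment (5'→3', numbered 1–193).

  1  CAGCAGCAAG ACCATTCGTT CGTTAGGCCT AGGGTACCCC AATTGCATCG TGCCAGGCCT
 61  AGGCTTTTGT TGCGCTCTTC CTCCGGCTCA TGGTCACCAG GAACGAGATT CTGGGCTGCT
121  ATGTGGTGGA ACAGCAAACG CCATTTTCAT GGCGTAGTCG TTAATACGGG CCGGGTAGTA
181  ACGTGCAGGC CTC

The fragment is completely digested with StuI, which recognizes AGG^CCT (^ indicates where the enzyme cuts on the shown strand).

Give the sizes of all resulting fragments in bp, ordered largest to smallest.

StuI sites (AGGCCT) start at positions 25, 55, 187.
StuI cuts after base 3 of each site, so after positions 27, 57, 189.
Linear molecule, 3 cuts → 4 fragments:
  1–27 → 27 bp
  28–57 → 30 bp
  58–189 → 132 bp
  190–193 → 4 bp
Sorted largest to smallest: 132, 30, 27, 4 bp.

132, 30, 27, 4 bp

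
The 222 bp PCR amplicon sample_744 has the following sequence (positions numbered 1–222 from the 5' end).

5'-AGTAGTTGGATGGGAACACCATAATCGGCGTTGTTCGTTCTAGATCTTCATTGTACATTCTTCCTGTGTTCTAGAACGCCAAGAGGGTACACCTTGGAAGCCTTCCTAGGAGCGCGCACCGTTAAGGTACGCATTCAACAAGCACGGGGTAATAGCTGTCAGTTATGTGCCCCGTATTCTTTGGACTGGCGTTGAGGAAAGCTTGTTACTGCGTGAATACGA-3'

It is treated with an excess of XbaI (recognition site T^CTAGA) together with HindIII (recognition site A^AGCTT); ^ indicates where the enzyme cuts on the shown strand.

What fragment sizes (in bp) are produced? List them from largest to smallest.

129, 39, 31, 23 bp

XbaI sites (TCTAGA) start at positions 39, 70.
XbaI cuts after the first base of each site, so after positions 39, 70.
The HindIII site (AAGCTT) starts at position 199.
HindIII cuts after the first base of each site, so after position 199.
Combined cut positions: 39, 70, 199.
Linear molecule, 3 cuts → 4 fragments:
  1–39 → 39 bp
  40–70 → 31 bp
  71–199 → 129 bp
  200–222 → 23 bp
Sorted largest to smallest: 129, 39, 31, 23 bp.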